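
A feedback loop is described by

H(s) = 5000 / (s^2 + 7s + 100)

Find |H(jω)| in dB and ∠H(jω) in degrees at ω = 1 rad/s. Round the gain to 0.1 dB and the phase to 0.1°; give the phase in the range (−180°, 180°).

34.0 dB, -4.0°

At s = jω = j1:
quadratic: (j1)² + 7·j1 + 100 = 99 + j7 → |·| ≈ 99.247, ∠ ≈ 4.04°
|H| = 5000 / 99.247 ≈ 50.379
Gain = 20 log₁₀(50.379) ≈ 34.04 dB
∠H = 0.00° − 4.04° = -4.04°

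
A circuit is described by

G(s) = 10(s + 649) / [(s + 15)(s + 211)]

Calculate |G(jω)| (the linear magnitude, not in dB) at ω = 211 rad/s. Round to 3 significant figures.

At s = jω = j211:
zero (s+649): 649 + j211 → |·| = √(649²+211²) = √465722 ≈ 682.44, ∠ = arctan(211/649) ≈ 18.01°
pole (s+15): 15 + j211 → |·| = √(15²+211²) = √44746 ≈ 211.53, ∠ = arctan(211/15) ≈ 85.93°
pole (s+211): 211 + j211 → |·| = √(211²+211²) = √89042 ≈ 298.4, ∠ = arctan(211/211) ≈ 45.00°
|G| = 10 · 682.44 / 63121 ≈ 0.10812

0.108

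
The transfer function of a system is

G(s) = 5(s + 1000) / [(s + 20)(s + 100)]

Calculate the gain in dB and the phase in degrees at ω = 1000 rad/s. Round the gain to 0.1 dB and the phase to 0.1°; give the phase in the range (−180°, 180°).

At s = jω = j1000:
zero (s+1000): 1000 + j1000 → |·| = √(1000²+1000²) = √2000000 ≈ 1414.2, ∠ = arctan(1000/1000) ≈ 45.00°
pole (s+20): 20 + j1000 → |·| = √(20²+1000²) = √1000400 ≈ 1000.2, ∠ = arctan(1000/20) ≈ 88.85°
pole (s+100): 100 + j1000 → |·| = √(100²+1000²) = √1010000 ≈ 1005, ∠ = arctan(1000/100) ≈ 84.29°
|G| = 5 · 1414.2 / 1.0052e+06 ≈ 0.0070344
Gain = 20 log₁₀(0.0070344) ≈ -43.06 dB
∠G = 45.00° − 173.14° = -128.14°

-43.1 dB, -128.1°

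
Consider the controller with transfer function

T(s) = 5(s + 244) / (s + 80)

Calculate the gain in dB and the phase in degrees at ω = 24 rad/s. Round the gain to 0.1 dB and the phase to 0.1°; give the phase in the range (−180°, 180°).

23.3 dB, -11.1°

At s = jω = j24:
zero (s+244): 244 + j24 → |·| = √(244²+24²) = √60112 ≈ 245.18, ∠ = arctan(24/244) ≈ 5.62°
pole (s+80): 80 + j24 → |·| = √(80²+24²) = √6976 ≈ 83.522, ∠ = arctan(24/80) ≈ 16.70°
|T| = 5 · 245.18 / 83.522 ≈ 14.678
Gain = 20 log₁₀(14.678) ≈ 23.33 dB
∠T = 5.62° − 16.70° = -11.08°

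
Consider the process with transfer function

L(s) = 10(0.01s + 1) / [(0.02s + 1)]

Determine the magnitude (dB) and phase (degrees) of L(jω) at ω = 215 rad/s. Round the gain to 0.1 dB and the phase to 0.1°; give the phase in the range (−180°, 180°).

14.6 dB, -11.9°

At ω = 215 rad/s:
zero (1 + j215·0.01) = 1 + j2.15 → |·| ≈ 2.3712, ∠ ≈ 65.06°
pole (1 + j215·0.02) = 1 + j4.3 → |·| ≈ 4.4147, ∠ ≈ 76.91°
|L| = 10 · 2.3712 / (4.4147) ≈ 5.3711
Gain = 20 log₁₀(5.3711) ≈ 14.60 dB
∠L = (65.06°) − (76.91°) = -11.85°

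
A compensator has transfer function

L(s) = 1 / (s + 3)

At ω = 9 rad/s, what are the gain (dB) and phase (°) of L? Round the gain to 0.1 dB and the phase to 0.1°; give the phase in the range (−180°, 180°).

At s = jω = j9:
pole (s+3): 3 + j9 → |·| = √(3²+9²) = √90 ≈ 9.4868, ∠ = arctan(9/3) ≈ 71.57°
|L| = 1 / 9.4868 ≈ 0.10541
Gain = 20 log₁₀(0.10541) ≈ -19.54 dB
∠L = 0.00° − 71.57° = -71.57°

-19.5 dB, -71.6°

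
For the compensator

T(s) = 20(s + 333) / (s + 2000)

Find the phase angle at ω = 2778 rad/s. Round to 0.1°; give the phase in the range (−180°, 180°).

28.9°

At s = jω = j2778:
zero (s+333): 333 + j2778 → |·| = √(333²+2778²) = √7828173 ≈ 2797.9, ∠ = arctan(2778/333) ≈ 83.16°
pole (s+2000): 2000 + j2778 → |·| = √(2000²+2778²) = √11717284 ≈ 3423.1, ∠ = arctan(2778/2000) ≈ 54.25°
∠T = 83.16° − 54.25° = 28.91°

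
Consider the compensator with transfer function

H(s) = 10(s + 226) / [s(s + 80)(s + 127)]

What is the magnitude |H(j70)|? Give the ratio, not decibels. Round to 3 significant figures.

At s = jω = j70:
zero (s+226): 226 + j70 → |·| = √(226²+70²) = √55976 ≈ 236.59, ∠ = arctan(70/226) ≈ 17.21°
pole (s+80): 80 + j70 → |·| = √(80²+70²) = √11300 ≈ 106.3, ∠ = arctan(70/80) ≈ 41.19°
pole (s+127): 127 + j70 → |·| = √(127²+70²) = √21029 ≈ 145.01, ∠ = arctan(70/127) ≈ 28.86°
pole at origin: |s| = 70, ∠ = 90.00° (in denominator)
|H| = 10 · 236.59 / 1.079e+06 ≈ 0.0021927

0.00219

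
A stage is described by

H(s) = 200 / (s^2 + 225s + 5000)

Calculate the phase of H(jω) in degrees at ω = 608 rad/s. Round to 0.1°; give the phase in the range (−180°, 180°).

Substitute s = j608:
Numerator: 200 = 200 + j0
Denominator: (j608)^2 + 225(j608) + 5000 = -364664 + j136800
|N| = √(200² + 0²) ≈ 200, ∠N ≈ 0.00°
|D| = √(364664² + 136800²) ≈ 3.8948e+05, ∠D ≈ 159.44°
∠H = 0.00° − 159.44° = -159.44°

-159.4°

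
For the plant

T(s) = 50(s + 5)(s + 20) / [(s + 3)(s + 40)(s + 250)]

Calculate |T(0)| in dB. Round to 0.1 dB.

T(0) = 50·5·20 / (3·40·250) ≈ 0.16667
20 log₁₀(0.16667) ≈ -15.56 dB

-15.6 dB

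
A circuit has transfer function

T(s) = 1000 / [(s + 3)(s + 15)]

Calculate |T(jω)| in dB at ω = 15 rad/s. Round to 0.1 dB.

At s = jω = j15:
pole (s+3): 3 + j15 → |·| = √(3²+15²) = √234 ≈ 15.297, ∠ = arctan(15/3) ≈ 78.69°
pole (s+15): 15 + j15 → |·| = √(15²+15²) = √450 ≈ 21.213, ∠ = arctan(15/15) ≈ 45.00°
|T| = 1000 / 324.5 ≈ 3.0817
Gain = 20 log₁₀(3.0817) ≈ 9.78 dB

9.8 dB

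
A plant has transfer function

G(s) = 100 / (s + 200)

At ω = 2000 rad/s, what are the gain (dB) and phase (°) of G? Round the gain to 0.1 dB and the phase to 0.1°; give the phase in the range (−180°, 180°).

At s = jω = j2000:
pole (s+200): 200 + j2000 → |·| = √(200²+2000²) = √4040000 ≈ 2010, ∠ = arctan(2000/200) ≈ 84.29°
|G| = 100 / 2010 ≈ 0.049751
Gain = 20 log₁₀(0.049751) ≈ -26.06 dB
∠G = 0.00° − 84.29° = -84.29°

-26.1 dB, -84.3°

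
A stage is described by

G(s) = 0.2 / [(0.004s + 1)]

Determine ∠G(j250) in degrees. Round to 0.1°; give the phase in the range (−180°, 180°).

At ω = 250 rad/s:
pole (1 + j250·0.004) = 1 + j1 → |·| ≈ 1.4142, ∠ ≈ 45.00°
∠G = (0°) − (45.00°) = -45.00°

-45.0°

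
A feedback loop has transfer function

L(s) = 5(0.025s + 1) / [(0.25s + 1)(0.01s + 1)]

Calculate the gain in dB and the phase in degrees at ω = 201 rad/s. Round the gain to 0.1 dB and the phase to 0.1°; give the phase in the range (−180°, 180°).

-12.9 dB, -73.7°

At ω = 201 rad/s:
zero (1 + j201·0.025) = 1 + j5.025 → |·| ≈ 5.1235, ∠ ≈ 78.74°
pole (1 + j201·0.25) = 1 + j50.25 → |·| ≈ 50.26, ∠ ≈ 88.86°
pole (1 + j201·0.01) = 1 + j2.01 → |·| ≈ 2.245, ∠ ≈ 63.55°
|L| = 5 · 5.1235 / (50.26 · 2.245) ≈ 0.22704
Gain = 20 log₁₀(0.22704) ≈ -12.88 dB
∠L = (78.74°) − (88.86° + 63.55°) = -73.67°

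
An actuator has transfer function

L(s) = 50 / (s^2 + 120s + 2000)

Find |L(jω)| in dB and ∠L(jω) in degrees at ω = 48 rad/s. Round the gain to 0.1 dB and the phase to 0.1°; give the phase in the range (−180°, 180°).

Substitute s = j48:
Numerator: 50 = 50 + j0
Denominator: (j48)^2 + 120(j48) + 2000 = -304 + j5760
|N| = √(50² + 0²) ≈ 50, ∠N ≈ 0.00°
|D| = √(304² + 5760²) ≈ 5768, ∠D ≈ 93.02°
|L| = 50 / 5768 ≈ 0.0086685
Gain = 20 log₁₀(0.0086685) ≈ -41.24 dB
∠L = 0.00° − 93.02° = -93.02°

-41.2 dB, -93.0°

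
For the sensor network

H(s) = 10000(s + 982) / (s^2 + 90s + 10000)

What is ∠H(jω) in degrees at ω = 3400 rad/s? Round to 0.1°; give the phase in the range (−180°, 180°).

At s = jω = j3400:
zero (s+982): 982 + j3400 → |·| = √(982²+3400²) = √12524324 ≈ 3539, ∠ = arctan(3400/982) ≈ 73.89°
quadratic: (j3400)² + 90·j3400 + 10000 = -11550000 + j306000 → |·| ≈ 1.1554e+07, ∠ ≈ 178.48°
∠H = 73.89° − 178.48° = -104.59°

-104.6°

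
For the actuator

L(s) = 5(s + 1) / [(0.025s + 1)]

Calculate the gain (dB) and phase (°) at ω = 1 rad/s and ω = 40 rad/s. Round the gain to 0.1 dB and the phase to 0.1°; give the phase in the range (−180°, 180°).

At ω = 1 rad/s:
zero (1 + j1·1) = 1 + j1 → |·| ≈ 1.4142, ∠ ≈ 45.00°
pole (1 + j1·0.025) = 1 + j0.025 → |·| ≈ 1.0003, ∠ ≈ 1.43°
|L| = 5 · 1.4142 / (1.0003) ≈ 7.0689
Gain = 20 log₁₀(7.0689) ≈ 16.99 dB
∠L = (45.00°) − (1.43°) = 43.57°

At ω = 40 rad/s:
zero (1 + j40·1) = 1 + j40 → |·| ≈ 40.012, ∠ ≈ 88.57°
pole (1 + j40·0.025) = 1 + j1 → |·| ≈ 1.4142, ∠ ≈ 45.00°
|L| = 5 · 40.012 / (1.4142) ≈ 141.47
Gain = 20 log₁₀(141.47) ≈ 43.01 dB
∠L = (88.57°) − (45.00°) = 43.57°

ω = 1: 17.0 dB, 43.6°; ω = 40: 43.0 dB, 43.6°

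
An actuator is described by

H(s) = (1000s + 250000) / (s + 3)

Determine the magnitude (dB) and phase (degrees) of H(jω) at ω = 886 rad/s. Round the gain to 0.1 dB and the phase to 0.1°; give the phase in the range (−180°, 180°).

60.3 dB, -15.6°

Substitute s = j886:
Numerator: 1000(j886) + 250000 = 250000 + j886000
Denominator: (j886) + 3 = 3 + j886
|N| = √(250000² + 886000²) ≈ 9.206e+05, ∠N ≈ 74.24°
|D| = √(3² + 886²) ≈ 886.01, ∠D ≈ 89.81°
|H| = 9.206e+05 / 886.01 ≈ 1039
Gain = 20 log₁₀(1039) ≈ 60.33 dB
∠H = 74.24° − 89.81° = -15.57°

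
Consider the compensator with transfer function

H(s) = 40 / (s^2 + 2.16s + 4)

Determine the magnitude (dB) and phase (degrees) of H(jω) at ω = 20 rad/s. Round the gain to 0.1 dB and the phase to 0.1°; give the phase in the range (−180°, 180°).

At s = jω = j20:
quadratic: (j20)² + 2.16·j20 + 4 = -396 + j43.2 → |·| ≈ 398.35, ∠ ≈ 173.77°
|H| = 40 / 398.35 ≈ 0.10041
Gain = 20 log₁₀(0.10041) ≈ -19.96 dB
∠H = 0.00° − 173.77° = -173.77°

-20.0 dB, -173.8°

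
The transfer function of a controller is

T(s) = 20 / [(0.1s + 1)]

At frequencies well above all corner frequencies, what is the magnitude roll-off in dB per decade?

Each pole contributes −20 dB/decade at high frequency; each zero contributes +20 dB/decade.
Net: 0 zero(s) − 1 pole(s) → -20 dB/decade.

-20 dB/decade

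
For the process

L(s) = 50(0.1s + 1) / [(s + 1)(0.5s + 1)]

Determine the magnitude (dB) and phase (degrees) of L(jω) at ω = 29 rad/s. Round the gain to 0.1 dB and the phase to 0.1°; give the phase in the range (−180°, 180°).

At ω = 29 rad/s:
zero (1 + j29·0.1) = 1 + j2.9 → |·| ≈ 3.0676, ∠ ≈ 70.97°
pole (1 + j29·1) = 1 + j29 → |·| ≈ 29.017, ∠ ≈ 88.03°
pole (1 + j29·0.5) = 1 + j14.5 → |·| ≈ 14.534, ∠ ≈ 86.05°
|L| = 50 · 3.0676 / (29.017 · 14.534) ≈ 0.36369
Gain = 20 log₁₀(0.36369) ≈ -8.79 dB
∠L = (70.97°) − (88.03° + 86.05°) = -103.11°

-8.8 dB, -103.1°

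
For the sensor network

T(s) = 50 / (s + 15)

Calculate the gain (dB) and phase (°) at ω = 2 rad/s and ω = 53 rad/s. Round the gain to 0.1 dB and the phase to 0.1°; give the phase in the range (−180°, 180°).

At s = jω = j2:
pole (s+15): 15 + j2 → |·| = √(15²+2²) = √229 ≈ 15.133, ∠ = arctan(2/15) ≈ 7.59°
|T| = 50 / 15.133 ≈ 3.304
Gain = 20 log₁₀(3.304) ≈ 10.38 dB
∠T = 0.00° − 7.59° = -7.59°

At s = jω = j53:
pole (s+15): 15 + j53 → |·| = √(15²+53²) = √3034 ≈ 55.082, ∠ = arctan(53/15) ≈ 74.20°
|T| = 50 / 55.082 ≈ 0.90774
Gain = 20 log₁₀(0.90774) ≈ -0.84 dB
∠T = 0.00° − 74.20° = -74.20°

ω = 2: 10.4 dB, -7.6°; ω = 53: -0.8 dB, -74.2°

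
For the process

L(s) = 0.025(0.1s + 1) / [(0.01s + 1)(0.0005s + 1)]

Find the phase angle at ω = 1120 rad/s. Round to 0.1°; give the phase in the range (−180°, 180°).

-24.7°

At ω = 1120 rad/s:
zero (1 + j1120·0.1) = 1 + j112 → |·| ≈ 112, ∠ ≈ 89.49°
pole (1 + j1120·0.01) = 1 + j11.2 → |·| ≈ 11.245, ∠ ≈ 84.90°
pole (1 + j1120·0.0005) = 1 + j0.56 → |·| ≈ 1.1461, ∠ ≈ 29.25°
∠L = (89.49°) − (84.90° + 29.25°) = -24.66°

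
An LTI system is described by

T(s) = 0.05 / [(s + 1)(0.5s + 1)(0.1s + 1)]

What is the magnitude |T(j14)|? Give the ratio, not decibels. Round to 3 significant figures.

0.000293

At ω = 14 rad/s:
pole (1 + j14·1) = 1 + j14 → |·| ≈ 14.036, ∠ ≈ 85.91°
pole (1 + j14·0.5) = 1 + j7 → |·| ≈ 7.0711, ∠ ≈ 81.87°
pole (1 + j14·0.1) = 1 + j1.4 → |·| ≈ 1.7205, ∠ ≈ 54.46°
|T| = 0.05 · 1 / (14.036 · 7.0711 · 1.7205) ≈ 0.00029281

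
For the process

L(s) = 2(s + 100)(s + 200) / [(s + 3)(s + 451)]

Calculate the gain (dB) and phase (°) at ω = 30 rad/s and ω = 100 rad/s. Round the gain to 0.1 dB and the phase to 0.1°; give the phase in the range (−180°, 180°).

At s = jω = j30:
zero (s+100): 100 + j30 → |·| = √(100²+30²) = √10900 ≈ 104.4, ∠ = arctan(30/100) ≈ 16.70°
zero (s+200): 200 + j30 → |·| = √(200²+30²) = √40900 ≈ 202.24, ∠ = arctan(30/200) ≈ 8.53°
pole (s+3): 3 + j30 → |·| = √(3²+30²) = √909 ≈ 30.15, ∠ = arctan(30/3) ≈ 84.29°
pole (s+451): 451 + j30 → |·| = √(451²+30²) = √204301 ≈ 452, ∠ = arctan(30/451) ≈ 3.81°
|L| = 2 · 21114 / 13628 ≈ 3.0986
Gain = 20 log₁₀(3.0986) ≈ 9.82 dB
∠L = 25.23° − 88.10° = -62.87°

At s = jω = j100:
zero (s+100): 100 + j100 → |·| = √(100²+100²) = √20000 ≈ 141.42, ∠ = arctan(100/100) ≈ 45.00°
zero (s+200): 200 + j100 → |·| = √(200²+100²) = √50000 ≈ 223.61, ∠ = arctan(100/200) ≈ 26.57°
pole (s+3): 3 + j100 → |·| = √(3²+100²) = √10009 ≈ 100.04, ∠ = arctan(100/3) ≈ 88.28°
pole (s+451): 451 + j100 → |·| = √(451²+100²) = √213401 ≈ 461.95, ∠ = arctan(100/451) ≈ 12.50°
|L| = 2 · 31623 / 46213 ≈ 1.3686
Gain = 20 log₁₀(1.3686) ≈ 2.73 dB
∠L = 71.57° − 100.78° = -29.21°

ω = 30: 9.8 dB, -62.9°; ω = 100: 2.7 dB, -29.2°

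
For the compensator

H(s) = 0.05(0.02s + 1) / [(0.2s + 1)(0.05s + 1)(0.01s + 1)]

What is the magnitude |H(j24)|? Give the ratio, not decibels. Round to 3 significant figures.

At ω = 24 rad/s:
zero (1 + j24·0.02) = 1 + j0.48 → |·| ≈ 1.1092, ∠ ≈ 25.64°
pole (1 + j24·0.2) = 1 + j4.8 → |·| ≈ 4.9031, ∠ ≈ 78.23°
pole (1 + j24·0.05) = 1 + j1.2 → |·| ≈ 1.562, ∠ ≈ 50.19°
pole (1 + j24·0.01) = 1 + j0.24 → |·| ≈ 1.0284, ∠ ≈ 13.50°
|H| = 0.05 · 1.1092 / (4.9031 · 1.562 · 1.0284) ≈ 0.0070415

0.00704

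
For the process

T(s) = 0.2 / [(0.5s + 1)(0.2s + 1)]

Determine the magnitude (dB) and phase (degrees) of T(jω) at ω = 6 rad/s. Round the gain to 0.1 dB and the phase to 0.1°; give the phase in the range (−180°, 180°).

-27.9 dB, -121.8°

At ω = 6 rad/s:
pole (1 + j6·0.5) = 1 + j3 → |·| ≈ 3.1623, ∠ ≈ 71.57°
pole (1 + j6·0.2) = 1 + j1.2 → |·| ≈ 1.562, ∠ ≈ 50.19°
|T| = 0.2 · 1 / (3.1623 · 1.562) ≈ 0.04049
Gain = 20 log₁₀(0.04049) ≈ -27.85 dB
∠T = (0°) − (71.57° + 50.19°) = -121.76°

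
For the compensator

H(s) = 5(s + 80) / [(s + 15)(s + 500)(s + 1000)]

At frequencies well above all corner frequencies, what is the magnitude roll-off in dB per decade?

Each pole contributes −20 dB/decade at high frequency; each zero contributes +20 dB/decade.
Net: 1 zero(s) − 3 pole(s) → -40 dB/decade.

-40 dB/decade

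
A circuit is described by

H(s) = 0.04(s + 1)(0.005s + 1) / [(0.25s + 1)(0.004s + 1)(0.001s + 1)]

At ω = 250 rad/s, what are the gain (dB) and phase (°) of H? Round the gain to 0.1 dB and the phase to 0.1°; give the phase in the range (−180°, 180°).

At ω = 250 rad/s:
zero (1 + j250·1) = 1 + j250 → |·| ≈ 250, ∠ ≈ 89.77°
zero (1 + j250·0.005) = 1 + j1.25 → |·| ≈ 1.6008, ∠ ≈ 51.34°
pole (1 + j250·0.25) = 1 + j62.5 → |·| ≈ 62.508, ∠ ≈ 89.08°
pole (1 + j250·0.004) = 1 + j1 → |·| ≈ 1.4142, ∠ ≈ 45.00°
pole (1 + j250·0.001) = 1 + j0.25 → |·| ≈ 1.0308, ∠ ≈ 14.04°
|H| = 0.04 · 250 · 1.6008 / (62.508 · 1.4142 · 1.0308) ≈ 0.17568
Gain = 20 log₁₀(0.17568) ≈ -15.11 dB
∠H = (89.77° + 51.34°) − (89.08° + 45.00° + 14.04°) = -7.01°

-15.1 dB, -7.0°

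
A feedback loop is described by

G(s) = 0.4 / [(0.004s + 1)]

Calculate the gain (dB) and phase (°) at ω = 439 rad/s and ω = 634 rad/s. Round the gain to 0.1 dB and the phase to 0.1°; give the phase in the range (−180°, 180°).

ω = 439: -14.1 dB, -60.3°; ω = 634: -16.7 dB, -68.5°

At ω = 439 rad/s:
pole (1 + j439·0.004) = 1 + j1.756 → |·| ≈ 2.0208, ∠ ≈ 60.34°
|G| = 0.4 · 1 / (2.0208) ≈ 0.19794
Gain = 20 log₁₀(0.19794) ≈ -14.07 dB
∠G = (0°) − (60.34°) = -60.34°

At ω = 634 rad/s:
pole (1 + j634·0.004) = 1 + j2.536 → |·| ≈ 2.726, ∠ ≈ 68.48°
|G| = 0.4 · 1 / (2.726) ≈ 0.14674
Gain = 20 log₁₀(0.14674) ≈ -16.67 dB
∠G = (0°) − (68.48°) = -68.48°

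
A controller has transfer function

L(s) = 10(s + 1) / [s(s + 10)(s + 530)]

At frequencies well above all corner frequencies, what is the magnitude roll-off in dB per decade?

Each pole contributes −20 dB/decade at high frequency; each zero contributes +20 dB/decade.
Net: 1 zero(s) − 3 pole(s) → -40 dB/decade.

-40 dB/decade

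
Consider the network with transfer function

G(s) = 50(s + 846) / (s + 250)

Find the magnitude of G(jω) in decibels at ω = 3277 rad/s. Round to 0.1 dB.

34.2 dB

At s = jω = j3277:
zero (s+846): 846 + j3277 → |·| = √(846²+3277²) = √11454445 ≈ 3384.4, ∠ = arctan(3277/846) ≈ 75.52°
pole (s+250): 250 + j3277 → |·| = √(250²+3277²) = √10801229 ≈ 3286.5, ∠ = arctan(3277/250) ≈ 85.64°
|G| = 50 · 3384.4 / 3286.5 ≈ 51.489
Gain = 20 log₁₀(51.489) ≈ 34.23 dB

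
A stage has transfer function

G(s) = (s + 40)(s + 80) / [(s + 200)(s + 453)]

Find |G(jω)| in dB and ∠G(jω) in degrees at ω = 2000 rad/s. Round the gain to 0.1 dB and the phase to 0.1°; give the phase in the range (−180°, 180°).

-0.3 dB, 15.0°

At s = jω = j2000:
zero (s+40): 40 + j2000 → |·| = √(40²+2000²) = √4001600 ≈ 2000.4, ∠ = arctan(2000/40) ≈ 88.85°
zero (s+80): 80 + j2000 → |·| = √(80²+2000²) = √4006400 ≈ 2001.6, ∠ = arctan(2000/80) ≈ 87.71°
pole (s+200): 200 + j2000 → |·| = √(200²+2000²) = √4040000 ≈ 2010, ∠ = arctan(2000/200) ≈ 84.29°
pole (s+453): 453 + j2000 → |·| = √(453²+2000²) = √4205209 ≈ 2050.7, ∠ = arctan(2000/453) ≈ 77.24°
|G| = 1 · 4.004e+06 / 4.1219e+06 ≈ 0.9714
Gain = 20 log₁₀(0.9714) ≈ -0.25 dB
∠G = 176.56° − 161.53° = 15.03°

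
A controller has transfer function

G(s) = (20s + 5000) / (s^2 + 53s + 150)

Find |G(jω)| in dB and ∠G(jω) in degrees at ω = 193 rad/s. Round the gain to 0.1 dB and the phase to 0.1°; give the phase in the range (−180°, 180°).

Substitute s = j193:
Numerator: 20(j193) + 5000 = 5000 + j3860
Denominator: (j193)^2 + 53(j193) + 150 = -37099 + j10229
|N| = √(5000² + 3860²) ≈ 6316.6, ∠N ≈ 37.67°
|D| = √(37099² + 10229²) ≈ 38483, ∠D ≈ 164.59°
|G| = 6316.6 / 38483 ≈ 0.16414
Gain = 20 log₁₀(0.16414) ≈ -15.70 dB
∠G = 37.67° − 164.59° = -126.92°

-15.7 dB, -126.9°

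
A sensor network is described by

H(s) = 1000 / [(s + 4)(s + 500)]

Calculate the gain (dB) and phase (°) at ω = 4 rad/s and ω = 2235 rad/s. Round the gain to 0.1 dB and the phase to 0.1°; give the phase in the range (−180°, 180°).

ω = 4: -9.0 dB, -45.5°; ω = 2235: -74.2 dB, -167.3°

At s = jω = j4:
pole (s+4): 4 + j4 → |·| = √(4²+4²) = √32 ≈ 5.6569, ∠ = arctan(4/4) ≈ 45.00°
pole (s+500): 500 + j4 → |·| = √(500²+4²) = √250016 ≈ 500.02, ∠ = arctan(4/500) ≈ 0.46°
|H| = 1000 / 2828.6 ≈ 0.35353
Gain = 20 log₁₀(0.35353) ≈ -9.03 dB
∠H = 0.00° − 45.46° = -45.46°

At s = jω = j2235:
pole (s+4): 4 + j2235 → |·| = √(4²+2235²) = √4995241 ≈ 2235, ∠ = arctan(2235/4) ≈ 89.90°
pole (s+500): 500 + j2235 → |·| = √(500²+2235²) = √5245225 ≈ 2290.2, ∠ = arctan(2235/500) ≈ 77.39°
|H| = 1000 / 5.1186e+06 ≈ 0.00019537
Gain = 20 log₁₀(0.00019537) ≈ -74.18 dB
∠H = 0.00° − 167.29° = -167.29°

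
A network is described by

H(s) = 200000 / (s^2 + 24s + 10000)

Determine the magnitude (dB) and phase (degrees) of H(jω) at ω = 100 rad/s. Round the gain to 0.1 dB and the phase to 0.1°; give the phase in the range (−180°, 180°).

38.4 dB, -90.0°

At s = jω = j100:
quadratic: (j100)² + 24·j100 + 10000 = 0 + j2400 → |·| ≈ 2400, ∠ ≈ 90.00°
|H| = 200000 / 2400 ≈ 83.333
Gain = 20 log₁₀(83.333) ≈ 38.42 dB
∠H = 0.00° − 90.00° = -90.00°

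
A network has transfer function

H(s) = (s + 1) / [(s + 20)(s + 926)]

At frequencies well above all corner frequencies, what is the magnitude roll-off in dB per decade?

-20 dB/decade

Each pole contributes −20 dB/decade at high frequency; each zero contributes +20 dB/decade.
Net: 1 zero(s) − 2 pole(s) → -20 dB/decade.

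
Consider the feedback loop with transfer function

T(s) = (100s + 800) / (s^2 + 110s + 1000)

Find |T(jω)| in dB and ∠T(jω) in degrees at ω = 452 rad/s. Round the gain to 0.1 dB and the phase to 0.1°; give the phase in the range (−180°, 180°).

-13.3 dB, -77.3°

Substitute s = j452:
Numerator: 100(j452) + 800 = 800 + j45200
Denominator: (j452)^2 + 110(j452) + 1000 = -203304 + j49720
|N| = √(800² + 45200²) ≈ 45207, ∠N ≈ 88.99°
|D| = √(203304² + 49720²) ≈ 2.093e+05, ∠D ≈ 166.26°
|T| = 45207 / 2.093e+05 ≈ 0.21599
Gain = 20 log₁₀(0.21599) ≈ -13.31 dB
∠T = 88.99° − 166.26° = -77.27°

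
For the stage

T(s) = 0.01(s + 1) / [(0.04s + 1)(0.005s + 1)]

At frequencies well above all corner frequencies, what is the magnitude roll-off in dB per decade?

Each pole contributes −20 dB/decade at high frequency; each zero contributes +20 dB/decade.
Net: 1 zero(s) − 2 pole(s) → -20 dB/decade.

-20 dB/decade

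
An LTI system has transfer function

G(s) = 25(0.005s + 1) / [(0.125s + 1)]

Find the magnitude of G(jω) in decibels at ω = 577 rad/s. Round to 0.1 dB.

At ω = 577 rad/s:
zero (1 + j577·0.005) = 1 + j2.885 → |·| ≈ 3.0534, ∠ ≈ 70.88°
pole (1 + j577·0.125) = 1 + j72.125 → |·| ≈ 72.132, ∠ ≈ 89.21°
|G| = 25 · 3.0534 / (72.132) ≈ 1.0583
Gain = 20 log₁₀(1.0583) ≈ 0.49 dB

0.5 dB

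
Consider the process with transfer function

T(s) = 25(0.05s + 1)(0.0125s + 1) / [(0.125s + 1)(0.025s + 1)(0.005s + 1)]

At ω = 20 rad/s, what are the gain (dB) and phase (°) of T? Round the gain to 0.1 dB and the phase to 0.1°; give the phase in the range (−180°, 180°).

At ω = 20 rad/s:
zero (1 + j20·0.05) = 1 + j1 → |·| ≈ 1.4142, ∠ ≈ 45.00°
zero (1 + j20·0.0125) = 1 + j0.25 → |·| ≈ 1.0308, ∠ ≈ 14.04°
pole (1 + j20·0.125) = 1 + j2.5 → |·| ≈ 2.6926, ∠ ≈ 68.20°
pole (1 + j20·0.025) = 1 + j0.5 → |·| ≈ 1.118, ∠ ≈ 26.57°
pole (1 + j20·0.005) = 1 + j0.1 → |·| ≈ 1.005, ∠ ≈ 5.71°
|T| = 25 · 1.4142 · 1.0308 / (2.6926 · 1.118 · 1.005) ≈ 12.046
Gain = 20 log₁₀(12.046) ≈ 21.62 dB
∠T = (45.00° + 14.04°) − (68.20° + 26.57° + 5.71°) = -41.44°

21.6 dB, -41.4°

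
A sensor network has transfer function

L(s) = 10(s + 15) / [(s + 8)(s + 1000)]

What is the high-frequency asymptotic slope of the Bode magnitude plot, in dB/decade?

Each pole contributes −20 dB/decade at high frequency; each zero contributes +20 dB/decade.
Net: 1 zero(s) − 2 pole(s) → -20 dB/decade.

-20 dB/decade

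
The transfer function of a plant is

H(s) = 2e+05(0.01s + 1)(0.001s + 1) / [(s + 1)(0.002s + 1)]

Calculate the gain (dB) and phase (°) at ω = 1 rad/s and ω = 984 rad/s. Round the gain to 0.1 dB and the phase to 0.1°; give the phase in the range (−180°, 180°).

ω = 1: 103.0 dB, -44.5°; ω = 984: 62.1 dB, -24.3°

At ω = 1 rad/s:
zero (1 + j1·0.01) = 1 + j0.01 → |·| ≈ 1, ∠ ≈ 0.57°
zero (1 + j1·0.001) = 1 + j0.001 → |·| ≈ 1, ∠ ≈ 0.06°
pole (1 + j1·1) = 1 + j1 → |·| ≈ 1.4142, ∠ ≈ 45.00°
pole (1 + j1·0.002) = 1 + j0.002 → |·| ≈ 1, ∠ ≈ 0.11°
|H| = 2e+05 · 1 · 1 / (1.4142 · 1) ≈ 1.4142e+05
Gain = 20 log₁₀(1.4142e+05) ≈ 103.01 dB
∠H = (0.57° + 0.06°) − (45.00° + 0.11°) = -44.48°

At ω = 984 rad/s:
zero (1 + j984·0.01) = 1 + j9.84 → |·| ≈ 9.8907, ∠ ≈ 84.20°
zero (1 + j984·0.001) = 1 + j0.984 → |·| ≈ 1.4029, ∠ ≈ 44.54°
pole (1 + j984·1) = 1 + j984 → |·| ≈ 984, ∠ ≈ 89.94°
pole (1 + j984·0.002) = 1 + j1.968 → |·| ≈ 2.2075, ∠ ≈ 63.06°
|H| = 2e+05 · 9.8907 · 1.4029 / (984 · 2.2075) ≈ 1277.6
Gain = 20 log₁₀(1277.6) ≈ 62.13 dB
∠H = (84.20° + 44.54°) − (89.94° + 63.06°) = -24.26°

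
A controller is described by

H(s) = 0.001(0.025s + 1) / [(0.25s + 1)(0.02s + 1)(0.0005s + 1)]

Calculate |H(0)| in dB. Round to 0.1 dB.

H(0) = 0.001 · 1 / 1 = 0.001
20 log₁₀(0.001) ≈ -60.00 dB

-60.0 dB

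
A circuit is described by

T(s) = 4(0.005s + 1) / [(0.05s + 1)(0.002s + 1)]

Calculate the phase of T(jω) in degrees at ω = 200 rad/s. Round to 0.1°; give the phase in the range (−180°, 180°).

At ω = 200 rad/s:
zero (1 + j200·0.005) = 1 + j1 → |·| ≈ 1.4142, ∠ ≈ 45.00°
pole (1 + j200·0.05) = 1 + j10 → |·| ≈ 10.05, ∠ ≈ 84.29°
pole (1 + j200·0.002) = 1 + j0.4 → |·| ≈ 1.077, ∠ ≈ 21.80°
∠T = (45.00°) − (84.29° + 21.80°) = -61.09°

-61.1°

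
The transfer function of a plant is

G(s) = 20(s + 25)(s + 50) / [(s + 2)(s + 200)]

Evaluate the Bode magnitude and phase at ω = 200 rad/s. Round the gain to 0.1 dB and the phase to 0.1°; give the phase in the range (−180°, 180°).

23.3 dB, 24.4°

At s = jω = j200:
zero (s+25): 25 + j200 → |·| = √(25²+200²) = √40625 ≈ 201.56, ∠ = arctan(200/25) ≈ 82.87°
zero (s+50): 50 + j200 → |·| = √(50²+200²) = √42500 ≈ 206.16, ∠ = arctan(200/50) ≈ 75.96°
pole (s+2): 2 + j200 → |·| = √(2²+200²) = √40004 ≈ 200.01, ∠ = arctan(200/2) ≈ 89.43°
pole (s+200): 200 + j200 → |·| = √(200²+200²) = √80000 ≈ 282.84, ∠ = arctan(200/200) ≈ 45.00°
|G| = 20 · 41554 / 56571 ≈ 14.691
Gain = 20 log₁₀(14.691) ≈ 23.34 dB
∠G = 158.83° − 134.43° = 24.40°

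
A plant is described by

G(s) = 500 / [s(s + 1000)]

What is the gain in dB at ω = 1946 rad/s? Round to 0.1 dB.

-78.6 dB

At s = jω = j1946:
pole (s+1000): 1000 + j1946 → |·| = √(1000²+1946²) = √4786916 ≈ 2187.9, ∠ = arctan(1946/1000) ≈ 62.80°
pole at origin: |s| = 1946, ∠ = 90.00° (in denominator)
|G| = 500 / 4.2577e+06 ≈ 0.00011743
Gain = 20 log₁₀(0.00011743) ≈ -78.60 dB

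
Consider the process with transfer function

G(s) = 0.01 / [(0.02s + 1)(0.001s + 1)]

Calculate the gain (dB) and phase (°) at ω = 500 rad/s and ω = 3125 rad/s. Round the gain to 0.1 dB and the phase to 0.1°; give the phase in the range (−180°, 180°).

At ω = 500 rad/s:
pole (1 + j500·0.02) = 1 + j10 → |·| ≈ 10.05, ∠ ≈ 84.29°
pole (1 + j500·0.001) = 1 + j0.5 → |·| ≈ 1.118, ∠ ≈ 26.57°
|G| = 0.01 · 1 / (10.05 · 1.118) ≈ 0.00089
Gain = 20 log₁₀(0.00089) ≈ -61.01 dB
∠G = (0°) − (84.29° + 26.57°) = -110.86°

At ω = 3125 rad/s:
pole (1 + j3125·0.02) = 1 + j62.5 → |·| ≈ 62.508, ∠ ≈ 89.08°
pole (1 + j3125·0.001) = 1 + j3.125 → |·| ≈ 3.2811, ∠ ≈ 72.26°
|G| = 0.01 · 1 / (62.508 · 3.2811) ≈ 4.8758e-05
Gain = 20 log₁₀(4.8758e-05) ≈ -86.24 dB
∠G = (0°) − (89.08° + 72.26°) = -161.34°

ω = 500: -61.0 dB, -110.9°; ω = 3125: -86.2 dB, -161.3°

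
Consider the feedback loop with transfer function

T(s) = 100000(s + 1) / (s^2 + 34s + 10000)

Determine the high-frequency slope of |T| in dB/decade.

-20 dB/decade

Each pole contributes −20 dB/decade at high frequency; each zero contributes +20 dB/decade.
Net: 1 zero(s) − 2 pole(s) → -20 dB/decade.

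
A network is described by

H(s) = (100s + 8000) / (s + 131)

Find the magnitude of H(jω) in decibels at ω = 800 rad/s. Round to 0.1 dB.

39.9 dB

Substitute s = j800:
Numerator: 100(j800) + 8000 = 8000 + j80000
Denominator: (j800) + 131 = 131 + j800
|N| = √(8000² + 80000²) ≈ 80399, ∠N ≈ 84.29°
|D| = √(131² + 800²) ≈ 810.65, ∠D ≈ 80.70°
|H| = 80399 / 810.65 ≈ 99.178
Gain = 20 log₁₀(99.178) ≈ 39.93 dB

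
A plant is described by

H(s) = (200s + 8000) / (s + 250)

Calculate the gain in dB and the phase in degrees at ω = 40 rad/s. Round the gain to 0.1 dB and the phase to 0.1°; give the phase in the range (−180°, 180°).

33.0 dB, 35.9°

Substitute s = j40:
Numerator: 200(j40) + 8000 = 8000 + j8000
Denominator: (j40) + 250 = 250 + j40
|N| = √(8000² + 8000²) ≈ 11314, ∠N ≈ 45.00°
|D| = √(250² + 40²) ≈ 253.18, ∠D ≈ 9.09°
|H| = 11314 / 253.18 ≈ 44.688
Gain = 20 log₁₀(44.688) ≈ 33.00 dB
∠H = 45.00° − 9.09° = 35.91°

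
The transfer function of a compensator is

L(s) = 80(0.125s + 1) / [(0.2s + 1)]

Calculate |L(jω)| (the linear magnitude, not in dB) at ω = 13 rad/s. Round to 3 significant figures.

54.8

At ω = 13 rad/s:
zero (1 + j13·0.125) = 1 + j1.625 → |·| ≈ 1.908, ∠ ≈ 58.39°
pole (1 + j13·0.2) = 1 + j2.6 → |·| ≈ 2.7857, ∠ ≈ 68.96°
|L| = 80 · 1.908 / (2.7857) ≈ 54.794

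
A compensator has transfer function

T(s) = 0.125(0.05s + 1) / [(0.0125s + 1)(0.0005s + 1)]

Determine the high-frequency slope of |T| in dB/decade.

Each pole contributes −20 dB/decade at high frequency; each zero contributes +20 dB/decade.
Net: 1 zero(s) − 2 pole(s) → -20 dB/decade.

-20 dB/decade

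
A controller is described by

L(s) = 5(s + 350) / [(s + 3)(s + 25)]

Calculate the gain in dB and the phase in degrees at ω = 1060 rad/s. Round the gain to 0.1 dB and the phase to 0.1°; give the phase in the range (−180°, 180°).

-46.1 dB, -106.8°

At s = jω = j1060:
zero (s+350): 350 + j1060 → |·| = √(350²+1060²) = √1246100 ≈ 1116.3, ∠ = arctan(1060/350) ≈ 71.73°
pole (s+3): 3 + j1060 → |·| = √(3²+1060²) = √1123609 ≈ 1060, ∠ = arctan(1060/3) ≈ 89.84°
pole (s+25): 25 + j1060 → |·| = √(25²+1060²) = √1124225 ≈ 1060.3, ∠ = arctan(1060/25) ≈ 88.65°
|L| = 5 · 1116.3 / 1.1239e+06 ≈ 0.0049662
Gain = 20 log₁₀(0.0049662) ≈ -46.08 dB
∠L = 71.73° − 178.49° = -106.76°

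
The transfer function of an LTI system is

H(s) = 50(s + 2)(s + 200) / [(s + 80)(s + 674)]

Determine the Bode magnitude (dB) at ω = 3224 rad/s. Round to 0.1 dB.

At s = jω = j3224:
zero (s+2): 2 + j3224 → |·| = √(2²+3224²) = √10394180 ≈ 3224, ∠ = arctan(3224/2) ≈ 89.96°
zero (s+200): 200 + j3224 → |·| = √(200²+3224²) = √10434176 ≈ 3230.2, ∠ = arctan(3224/200) ≈ 86.45°
pole (s+80): 80 + j3224 → |·| = √(80²+3224²) = √10400576 ≈ 3225, ∠ = arctan(3224/80) ≈ 88.58°
pole (s+674): 674 + j3224 → |·| = √(674²+3224²) = √10848452 ≈ 3293.7, ∠ = arctan(3224/674) ≈ 78.19°
|H| = 50 · 1.0414e+07 / 1.0622e+07 ≈ 49.021
Gain = 20 log₁₀(49.021) ≈ 33.81 dB

33.8 dB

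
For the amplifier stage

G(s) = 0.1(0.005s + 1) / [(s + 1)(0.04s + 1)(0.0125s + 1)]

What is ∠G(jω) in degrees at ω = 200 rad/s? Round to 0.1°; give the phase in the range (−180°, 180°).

164.2°

At ω = 200 rad/s:
zero (1 + j200·0.005) = 1 + j1 → |·| ≈ 1.4142, ∠ ≈ 45.00°
pole (1 + j200·1) = 1 + j200 → |·| ≈ 200, ∠ ≈ 89.71°
pole (1 + j200·0.04) = 1 + j8 → |·| ≈ 8.0623, ∠ ≈ 82.87°
pole (1 + j200·0.0125) = 1 + j2.5 → |·| ≈ 2.6926, ∠ ≈ 68.20°
∠G = (45.00°) − (89.71° + 82.87° + 68.20°) = -195.78° ≡ 164.22° (principal value)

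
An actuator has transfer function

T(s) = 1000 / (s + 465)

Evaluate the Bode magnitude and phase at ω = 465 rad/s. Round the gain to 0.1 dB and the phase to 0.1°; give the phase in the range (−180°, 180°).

3.6 dB, -45.0°

Substitute s = j465:
Numerator: 1000 = 1000 + j0
Denominator: (j465) + 465 = 465 + j465
|N| = √(1000² + 0²) ≈ 1000, ∠N ≈ 0.00°
|D| = √(465² + 465²) ≈ 657.61, ∠D ≈ 45.00°
|T| = 1000 / 657.61 ≈ 1.5207
Gain = 20 log₁₀(1.5207) ≈ 3.64 dB
∠T = 0.00° − 45.00° = -45.00°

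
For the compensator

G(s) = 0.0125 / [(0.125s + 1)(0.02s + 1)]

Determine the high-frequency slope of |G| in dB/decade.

Each pole contributes −20 dB/decade at high frequency; each zero contributes +20 dB/decade.
Net: 0 zero(s) − 2 pole(s) → -40 dB/decade.

-40 dB/decade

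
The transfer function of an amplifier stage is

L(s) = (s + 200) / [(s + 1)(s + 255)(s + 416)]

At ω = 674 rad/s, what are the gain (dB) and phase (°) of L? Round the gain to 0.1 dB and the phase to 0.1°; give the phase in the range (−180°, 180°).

-114.8 dB, -144.0°

At s = jω = j674:
zero (s+200): 200 + j674 → |·| = √(200²+674²) = √494276 ≈ 703.05, ∠ = arctan(674/200) ≈ 73.47°
pole (s+1): 1 + j674 → |·| = √(1²+674²) = √454277 ≈ 674, ∠ = arctan(674/1) ≈ 89.91°
pole (s+255): 255 + j674 → |·| = √(255²+674²) = √519301 ≈ 720.63, ∠ = arctan(674/255) ≈ 69.28°
pole (s+416): 416 + j674 → |·| = √(416²+674²) = √627332 ≈ 792.04, ∠ = arctan(674/416) ≈ 58.32°
|L| = 1 · 703.05 / 3.847e+08 ≈ 1.8275e-06
Gain = 20 log₁₀(1.8275e-06) ≈ -114.76 dB
∠L = 73.47° − 217.51° = -144.04°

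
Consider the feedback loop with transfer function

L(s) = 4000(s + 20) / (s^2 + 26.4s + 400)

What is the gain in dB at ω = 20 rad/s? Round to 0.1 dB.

At s = jω = j20:
zero (s+20): 20 + j20 → |·| = √(20²+20²) = √800 ≈ 28.284, ∠ = arctan(20/20) ≈ 45.00°
quadratic: (j20)² + 26.4·j20 + 400 = 0 + j528 → |·| ≈ 528, ∠ ≈ 90.00°
|L| = 4000 · 28.284 / 528 ≈ 214.27
Gain = 20 log₁₀(214.27) ≈ 46.62 dB

46.6 dB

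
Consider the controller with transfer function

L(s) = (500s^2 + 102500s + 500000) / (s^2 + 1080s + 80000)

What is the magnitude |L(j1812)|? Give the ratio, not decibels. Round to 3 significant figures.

Substitute s = j1812:
Numerator: 500(j1812)^2 + 102500(j1812) + 500000 = -1641172000 + j185730000
Denominator: (j1812)^2 + 1080(j1812) + 80000 = -3203344 + j1956960
|N| = √(1641172000² + 185730000²) ≈ 1.6516e+09, ∠N ≈ 173.54°
|D| = √(3203344² + 1956960²) ≈ 3.7538e+06, ∠D ≈ 148.58°
|L| = 1.6516e+09 / 3.7538e+06 ≈ 439.98

440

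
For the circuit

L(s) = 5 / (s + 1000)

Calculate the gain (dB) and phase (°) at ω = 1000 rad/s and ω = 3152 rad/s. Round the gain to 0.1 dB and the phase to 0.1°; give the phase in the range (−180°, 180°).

ω = 1000: -49.0 dB, -45.0°; ω = 3152: -56.4 dB, -72.4°

At s = jω = j1000:
pole (s+1000): 1000 + j1000 → |·| = √(1000²+1000²) = √2000000 ≈ 1414.2, ∠ = arctan(1000/1000) ≈ 45.00°
|L| = 5 / 1414.2 ≈ 0.0035356
Gain = 20 log₁₀(0.0035356) ≈ -49.03 dB
∠L = 0.00° − 45.00° = -45.00°

At s = jω = j3152:
pole (s+1000): 1000 + j3152 → |·| = √(1000²+3152²) = √10935104 ≈ 3306.8, ∠ = arctan(3152/1000) ≈ 72.40°
|L| = 5 / 3306.8 ≈ 0.001512
Gain = 20 log₁₀(0.001512) ≈ -56.41 dB
∠L = 0.00° − 72.40° = -72.40°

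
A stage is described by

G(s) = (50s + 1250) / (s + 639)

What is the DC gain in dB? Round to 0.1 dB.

5.8 dB

G(0) = 1250 / 639 ≈ 1.9562
20 log₁₀(1.9562) ≈ 5.83 dB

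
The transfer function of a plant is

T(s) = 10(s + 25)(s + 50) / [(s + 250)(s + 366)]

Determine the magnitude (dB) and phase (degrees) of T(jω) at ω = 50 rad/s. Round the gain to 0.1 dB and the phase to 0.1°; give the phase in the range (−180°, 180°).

At s = jω = j50:
zero (s+25): 25 + j50 → |·| = √(25²+50²) = √3125 ≈ 55.902, ∠ = arctan(50/25) ≈ 63.43°
zero (s+50): 50 + j50 → |·| = √(50²+50²) = √5000 ≈ 70.711, ∠ = arctan(50/50) ≈ 45.00°
pole (s+250): 250 + j50 → |·| = √(250²+50²) = √65000 ≈ 254.95, ∠ = arctan(50/250) ≈ 11.31°
pole (s+366): 366 + j50 → |·| = √(366²+50²) = √136456 ≈ 369.4, ∠ = arctan(50/366) ≈ 7.78°
|T| = 10 · 3952.9 / 94179 ≈ 0.41972
Gain = 20 log₁₀(0.41972) ≈ -7.54 dB
∠T = 108.43° − 19.09° = 89.34°

-7.5 dB, 89.3°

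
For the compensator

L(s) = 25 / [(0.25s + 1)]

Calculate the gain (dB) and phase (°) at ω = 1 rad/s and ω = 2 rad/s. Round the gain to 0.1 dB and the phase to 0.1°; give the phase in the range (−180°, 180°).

ω = 1: 27.7 dB, -14.0°; ω = 2: 27.0 dB, -26.6°

At ω = 1 rad/s:
pole (1 + j1·0.25) = 1 + j0.25 → |·| ≈ 1.0308, ∠ ≈ 14.04°
|L| = 25 · 1 / (1.0308) ≈ 24.253
Gain = 20 log₁₀(24.253) ≈ 27.70 dB
∠L = (0°) − (14.04°) = -14.04°

At ω = 2 rad/s:
pole (1 + j2·0.25) = 1 + j0.5 → |·| ≈ 1.118, ∠ ≈ 26.57°
|L| = 25 · 1 / (1.118) ≈ 22.361
Gain = 20 log₁₀(22.361) ≈ 26.99 dB
∠L = (0°) − (26.57°) = -26.57°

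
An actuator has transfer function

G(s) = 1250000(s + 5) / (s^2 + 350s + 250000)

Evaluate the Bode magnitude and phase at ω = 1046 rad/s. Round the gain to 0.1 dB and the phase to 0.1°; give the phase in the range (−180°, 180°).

At s = jω = j1046:
zero (s+5): 5 + j1046 → |·| = √(5²+1046²) = √1094141 ≈ 1046, ∠ = arctan(1046/5) ≈ 89.73°
quadratic: (j1046)² + 350·j1046 + 250000 = -844116 + j366100 → |·| ≈ 9.2009e+05, ∠ ≈ 156.55°
|G| = 1250000 · 1046 / 9.2009e+05 ≈ 1421.1
Gain = 20 log₁₀(1421.1) ≈ 63.05 dB
∠G = 89.73° − 156.55° = -66.82°

63.1 dB, -66.8°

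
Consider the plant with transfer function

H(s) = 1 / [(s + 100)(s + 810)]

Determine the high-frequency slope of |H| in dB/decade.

Each pole contributes −20 dB/decade at high frequency; each zero contributes +20 dB/decade.
Net: 0 zero(s) − 2 pole(s) → -40 dB/decade.

-40 dB/decade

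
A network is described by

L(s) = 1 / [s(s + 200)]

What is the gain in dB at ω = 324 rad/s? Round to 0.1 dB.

At s = jω = j324:
pole (s+200): 200 + j324 → |·| = √(200²+324²) = √144976 ≈ 380.76, ∠ = arctan(324/200) ≈ 58.31°
pole at origin: |s| = 324, ∠ = 90.00° (in denominator)
|L| = 1 / 1.2337e+05 ≈ 8.1057e-06
Gain = 20 log₁₀(8.1057e-06) ≈ -101.82 dB

-101.8 dB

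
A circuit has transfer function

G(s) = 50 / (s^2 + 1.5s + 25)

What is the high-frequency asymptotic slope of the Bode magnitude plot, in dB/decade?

-40 dB/decade

Each pole contributes −20 dB/decade at high frequency; each zero contributes +20 dB/decade.
Net: 0 zero(s) − 2 pole(s) → -40 dB/decade.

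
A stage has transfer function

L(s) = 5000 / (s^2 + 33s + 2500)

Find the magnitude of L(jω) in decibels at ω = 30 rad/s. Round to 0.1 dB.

At s = jω = j30:
quadratic: (j30)² + 33·j30 + 2500 = 1600 + j990 → |·| ≈ 1881.5, ∠ ≈ 31.75°
|L| = 5000 / 1881.5 ≈ 2.6575
Gain = 20 log₁₀(2.6575) ≈ 8.49 dB

8.5 dB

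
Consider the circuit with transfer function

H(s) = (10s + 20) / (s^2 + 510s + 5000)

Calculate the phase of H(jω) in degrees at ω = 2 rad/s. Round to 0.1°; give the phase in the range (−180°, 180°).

33.5°

Substitute s = j2:
Numerator: 10(j2) + 20 = 20 + j20
Denominator: (j2)^2 + 510(j2) + 5000 = 4996 + j1020
|N| = √(20² + 20²) ≈ 28.284, ∠N ≈ 45.00°
|D| = √(4996² + 1020²) ≈ 5099.1, ∠D ≈ 11.54°
∠H = 45.00° − 11.54° = 33.46°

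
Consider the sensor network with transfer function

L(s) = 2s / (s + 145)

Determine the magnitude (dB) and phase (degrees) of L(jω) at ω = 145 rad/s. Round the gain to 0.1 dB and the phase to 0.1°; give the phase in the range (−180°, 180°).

3.0 dB, 45.0°

At s = jω = j145:
zero at origin: s = j145 → |·| = 145, ∠ = 90.00°
pole (s+145): 145 + j145 → |·| = √(145²+145²) = √42050 ≈ 205.06, ∠ = arctan(145/145) ≈ 45.00°
|L| = 2 · 145 / 205.06 ≈ 1.4142
Gain = 20 log₁₀(1.4142) ≈ 3.01 dB
∠L = 90.00° − 45.00° = 45.00°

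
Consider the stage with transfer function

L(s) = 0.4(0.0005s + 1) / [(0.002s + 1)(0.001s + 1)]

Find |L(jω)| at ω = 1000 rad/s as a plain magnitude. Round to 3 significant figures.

At ω = 1000 rad/s:
zero (1 + j1000·0.0005) = 1 + j0.5 → |·| ≈ 1.118, ∠ ≈ 26.57°
pole (1 + j1000·0.002) = 1 + j2 → |·| ≈ 2.2361, ∠ ≈ 63.43°
pole (1 + j1000·0.001) = 1 + j1 → |·| ≈ 1.4142, ∠ ≈ 45.00°
|L| = 0.4 · 1.118 / (2.2361 · 1.4142) ≈ 0.14142

0.141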